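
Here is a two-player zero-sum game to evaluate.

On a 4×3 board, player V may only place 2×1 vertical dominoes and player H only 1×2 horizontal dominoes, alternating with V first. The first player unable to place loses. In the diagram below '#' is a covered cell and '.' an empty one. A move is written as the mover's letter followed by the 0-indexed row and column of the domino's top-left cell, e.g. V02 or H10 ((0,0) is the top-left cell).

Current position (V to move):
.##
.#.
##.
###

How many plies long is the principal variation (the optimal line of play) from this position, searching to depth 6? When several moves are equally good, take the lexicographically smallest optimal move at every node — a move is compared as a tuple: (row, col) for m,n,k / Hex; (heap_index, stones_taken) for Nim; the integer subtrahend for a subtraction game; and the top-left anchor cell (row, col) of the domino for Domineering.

PV length from [.##/.#./##./###]: 1 ply

p1 V@[.##/.#./##./###]: V00[###/##./##./###]+1* V12[.##/.##/###/###]+1
p2 H@[###/##./##./###] terminal -1; root [.##/.#./##./###] d6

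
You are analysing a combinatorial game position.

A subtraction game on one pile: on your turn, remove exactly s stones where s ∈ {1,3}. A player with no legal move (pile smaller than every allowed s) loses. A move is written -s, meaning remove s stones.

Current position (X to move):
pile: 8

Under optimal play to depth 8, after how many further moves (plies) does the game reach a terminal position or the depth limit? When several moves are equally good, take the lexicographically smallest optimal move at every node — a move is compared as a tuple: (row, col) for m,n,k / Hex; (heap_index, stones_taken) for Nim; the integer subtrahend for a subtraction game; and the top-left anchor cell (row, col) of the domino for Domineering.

[8] X move#1: -1:-1/7*, -3:-1/5
[7] O move#2: -1:+1/6*, -3:+1/4
[6] X move#3: -1:-1/5*, -3:-1/3
[5] O move#4: -1:+1/4*, -3:+1/2
[4] X move#5: -1:-1/3*, -3:-1/1
[3] O move#6: -1:+1/2*, -3:+1/0
[2] X move#7: -1:-1/1*
[1] O move#8: -1:+1/0*
[0] end (terminal -1, X#9); searched 8 to 8

PV length from [8]: 8 plies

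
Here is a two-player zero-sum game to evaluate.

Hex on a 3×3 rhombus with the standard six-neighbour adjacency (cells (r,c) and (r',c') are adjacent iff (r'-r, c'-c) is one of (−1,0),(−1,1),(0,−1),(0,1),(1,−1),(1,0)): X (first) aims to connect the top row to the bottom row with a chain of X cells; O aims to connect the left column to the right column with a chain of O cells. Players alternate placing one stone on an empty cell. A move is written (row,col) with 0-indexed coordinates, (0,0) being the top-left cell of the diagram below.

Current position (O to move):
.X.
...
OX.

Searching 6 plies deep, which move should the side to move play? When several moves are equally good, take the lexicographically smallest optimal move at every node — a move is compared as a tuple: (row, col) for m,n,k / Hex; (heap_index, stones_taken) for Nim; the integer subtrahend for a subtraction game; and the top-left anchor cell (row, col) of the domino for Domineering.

O's best at [.X./.../OX.]: (1,1)

[.X./.../OX.] O move#1: (0,0):-1/OX./.../OX., (0,2):-1/.XO/.../OX., (1,0):-1/.X./O../OX., (1,1):+1/.X./.O./OX.*, (1,2):-1/.X./..O/OX., (2,2):-1/.X./.../OXO
[.X./.O./OX.] X move#2: (0,0):-1/XX./.O./OX.*, (0,2):-1/.XX/.O./OX., (1,0):-1/.X./XO./OX., (1,2):-1/.X./.OX/OX., (2,2):-1/.X./.O./OXX
[XX./.O./OX.] O move#3: (0,2):+1/XXO/.O./OX.*, (1,0):+1/XX./OO./OX., (1,2):+1/XX./.OO/OX., (2,2):+1/XX./.O./OXO
[XXO/.O./OX.] end (terminal -1, X#4); searched .X./.../OX. to 6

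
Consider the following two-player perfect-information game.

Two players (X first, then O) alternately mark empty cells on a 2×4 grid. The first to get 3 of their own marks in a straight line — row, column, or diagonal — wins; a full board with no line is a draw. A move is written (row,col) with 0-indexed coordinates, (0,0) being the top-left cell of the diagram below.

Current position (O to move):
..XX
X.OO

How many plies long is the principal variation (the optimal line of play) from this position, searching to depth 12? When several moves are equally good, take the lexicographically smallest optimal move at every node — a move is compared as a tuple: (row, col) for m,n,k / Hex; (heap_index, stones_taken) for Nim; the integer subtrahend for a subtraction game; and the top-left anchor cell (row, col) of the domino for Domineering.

PV length from [..XX/X.OO]: 1 ply

p1 O@[..XX/X.OO]: (0,0)[O.XX/X.OO]-1 (0,1)[.OXX/X.OO]+0 (1,1)[..XX/XOOO]+1*
p2 X@[..XX/XOOO] terminal -1; root [..XX/X.OO] d12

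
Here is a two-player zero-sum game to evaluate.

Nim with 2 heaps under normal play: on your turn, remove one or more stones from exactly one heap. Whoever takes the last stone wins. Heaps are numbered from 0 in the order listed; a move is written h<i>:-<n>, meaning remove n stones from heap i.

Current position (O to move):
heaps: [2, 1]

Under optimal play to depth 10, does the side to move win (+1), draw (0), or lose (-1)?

value((2,1), O) = +1

[(2,1)] O move#1: h0:-1:+1/(1,1)*, h0:-2:-1/(0,1), h1:-1:-1/(2,0)
[(1,1)] X move#2: h0:-1:-1/(0,1)*, h1:-1:-1/(1,0)
[(0,1)] O move#3: h1:-1:+1/(0,0)*
[(0,0)] end (terminal -1, X#4); searched (2,1) to 10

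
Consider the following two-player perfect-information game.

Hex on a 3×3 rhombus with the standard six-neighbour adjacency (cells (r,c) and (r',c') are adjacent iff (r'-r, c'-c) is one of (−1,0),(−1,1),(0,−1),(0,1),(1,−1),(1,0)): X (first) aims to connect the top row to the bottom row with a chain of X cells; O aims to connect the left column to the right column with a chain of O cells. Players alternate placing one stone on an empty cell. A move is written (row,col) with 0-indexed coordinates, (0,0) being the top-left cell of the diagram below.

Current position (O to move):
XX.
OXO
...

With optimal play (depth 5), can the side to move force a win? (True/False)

p1 O@[XX./OXO/...]: (0,2)[XXO/OXO/...]-1* (2,0)[XX./OXO/O..]-1 (2,1)[XX./OXO/.O.]-1 (2,2)[XX./OXO/..O]-1
p2 X@[XXO/OXO/...]: (2,0)[XXO/OXO/X..]+1* (2,1)[XXO/OXO/.X.]+1 (2,2)[XXO/OXO/..X]+1
p3 O@[XXO/OXO/X..] terminal -1; root [XX./OXO/...] d5

O winning at [XX./OXO/...]: False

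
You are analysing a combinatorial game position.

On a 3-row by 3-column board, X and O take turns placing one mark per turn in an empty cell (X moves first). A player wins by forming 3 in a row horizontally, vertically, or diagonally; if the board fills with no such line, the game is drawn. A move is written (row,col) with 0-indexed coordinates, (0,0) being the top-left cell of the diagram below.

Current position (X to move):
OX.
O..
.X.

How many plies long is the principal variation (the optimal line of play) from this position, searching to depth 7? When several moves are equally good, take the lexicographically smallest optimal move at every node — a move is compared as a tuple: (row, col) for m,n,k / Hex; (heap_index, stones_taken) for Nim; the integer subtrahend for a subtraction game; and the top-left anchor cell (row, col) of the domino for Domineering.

[OX./O../.X.] X move#1: (0,2):-1/OXX/O../.X., (1,1):+1/OX./OX./.X.*, (1,2):-1/OX./O.X/.X., (2,0):+1/OX./O../XX., (2,2):-1/OX./O../.XX
[OX./OX./.X.] end (terminal -1, O#2); searched OX./O../.X. to 7

PV length from [OX./O../.X.]: 1 ply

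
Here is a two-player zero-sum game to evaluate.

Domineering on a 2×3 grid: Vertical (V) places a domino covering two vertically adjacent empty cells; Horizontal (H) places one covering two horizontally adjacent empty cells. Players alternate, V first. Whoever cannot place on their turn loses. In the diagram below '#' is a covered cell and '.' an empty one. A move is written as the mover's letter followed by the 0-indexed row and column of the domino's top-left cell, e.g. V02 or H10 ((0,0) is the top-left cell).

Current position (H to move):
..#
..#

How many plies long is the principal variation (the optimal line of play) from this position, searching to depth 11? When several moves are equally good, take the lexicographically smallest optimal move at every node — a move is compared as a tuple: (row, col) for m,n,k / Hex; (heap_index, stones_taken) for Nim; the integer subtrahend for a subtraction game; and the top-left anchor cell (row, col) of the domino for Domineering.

ply 1, H at ..#/..# | H00=+1→###/..#*; H10=+1→..#/###
ply 2: ###/..# is terminal -1 (V); from ..#/..# depth 11

PV length from [..#/..#]: 1 ply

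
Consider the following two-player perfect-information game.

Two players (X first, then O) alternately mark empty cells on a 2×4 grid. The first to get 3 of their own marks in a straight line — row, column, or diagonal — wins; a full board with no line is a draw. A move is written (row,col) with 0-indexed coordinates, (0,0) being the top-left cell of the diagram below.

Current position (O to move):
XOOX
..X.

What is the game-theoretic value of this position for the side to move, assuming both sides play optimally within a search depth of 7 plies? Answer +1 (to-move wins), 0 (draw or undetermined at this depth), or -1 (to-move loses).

ply 1, O at XOOX/..X. | (1,0)=+0→XOOX/O.X.*; (1,1)=+0→XOOX/.OX.; (1,3)=+0→XOOX/..XO
ply 2, X at XOOX/O.X. | (1,1)=+0→XOOX/OXX.*; (1,3)=+0→XOOX/O.XX
ply 3, O at XOOX/OXX. | (1,3)=+0→XOOX/OXXO*
ply 4: XOOX/OXXO is terminal +0 (X); from XOOX/..X. depth 7

value(XOOX/..X., O) = 0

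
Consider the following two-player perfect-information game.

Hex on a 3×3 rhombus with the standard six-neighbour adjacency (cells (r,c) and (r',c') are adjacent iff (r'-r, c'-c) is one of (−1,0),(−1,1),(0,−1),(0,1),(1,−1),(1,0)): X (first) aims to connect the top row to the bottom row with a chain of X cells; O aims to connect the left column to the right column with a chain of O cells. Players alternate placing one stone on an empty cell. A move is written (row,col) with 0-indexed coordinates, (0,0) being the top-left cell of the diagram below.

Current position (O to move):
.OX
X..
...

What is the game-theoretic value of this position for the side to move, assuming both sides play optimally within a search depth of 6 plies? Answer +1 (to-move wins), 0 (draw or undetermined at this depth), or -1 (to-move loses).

value(.OX/X../..., O) = -1

ply 1, O at .OX/X../... | (0,0)=-1→OOX/X../...*; (1,1)=-1→.OX/XO./...; (1,2)=-1→.OX/X.O/...; (2,0)=-1→.OX/X../O..; (2,1)=-1→.OX/X../.O.; (2,2)=-1→.OX/X../..O
ply 2, X at OOX/X../... | (1,1)=+1→OOX/XX./...*; (1,2)=+1→OOX/X.X/...; (2,0)=+1→OOX/X../X..; (2,1)=+1→OOX/X../.X.; (2,2)=+1→OOX/X../..X
ply 3, O at OOX/XX./... | (1,2)=-1→OOX/XXO/...*; (2,0)=-1→OOX/XX./O..; (2,1)=-1→OOX/XX./.O.; (2,2)=-1→OOX/XX./..O
ply 4, X at OOX/XXO/... | (2,0)=+1→OOX/XXO/X..*; (2,1)=+1→OOX/XXO/.X.; (2,2)=+1→OOX/XXO/..X
ply 5: OOX/XXO/X.. is terminal -1 (O); from .OX/X../... depth 6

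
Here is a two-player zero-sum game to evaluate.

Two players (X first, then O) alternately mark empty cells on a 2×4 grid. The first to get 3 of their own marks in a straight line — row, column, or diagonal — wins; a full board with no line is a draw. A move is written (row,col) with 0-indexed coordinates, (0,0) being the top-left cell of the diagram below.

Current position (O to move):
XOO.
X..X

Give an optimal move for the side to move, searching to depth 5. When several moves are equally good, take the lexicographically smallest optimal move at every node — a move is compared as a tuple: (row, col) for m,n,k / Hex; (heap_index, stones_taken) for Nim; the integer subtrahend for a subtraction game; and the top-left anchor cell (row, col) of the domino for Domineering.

[XOO./X..X] O move#1: (0,3):+1/XOOO/X..X*, (1,1):+0/XOO./XO.X, (1,2):+0/XOO./X.OX
[XOOO/X..X] end (terminal -1, X#2); searched XOO./X..X to 5

O's best at [XOO./X..X]: (0,3)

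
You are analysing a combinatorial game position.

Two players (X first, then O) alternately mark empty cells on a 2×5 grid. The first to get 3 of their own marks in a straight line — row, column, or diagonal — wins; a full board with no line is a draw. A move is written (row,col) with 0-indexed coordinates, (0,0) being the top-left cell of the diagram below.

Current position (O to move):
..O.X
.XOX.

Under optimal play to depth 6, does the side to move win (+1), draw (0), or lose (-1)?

[..O.X/.XOX.] O move#1: (0,0):+0/O.O.X/.XOX., (0,1):+1/.OO.X/.XOX.*, (0,3):+0/..OOX/.XOX., (1,0):+0/..O.X/OXOX., (1,4):+0/..O.X/.XOXO
[.OO.X/.XOX.] X move#2: (0,0):-1/XOO.X/.XOX.*, (0,3):-1/.OOXX/.XOX., (1,0):-1/.OO.X/XXOX., (1,4):-1/.OO.X/.XOXX
[XOO.X/.XOX.] O move#3: (0,3):+1/XOOOX/.XOX.*, (1,0):+0/XOO.X/OXOX., (1,4):+0/XOO.X/.XOXO
[XOOOX/.XOX.] end (terminal -1, X#4); searched ..O.X/.XOX. to 6

value(..O.X/.XOX., O) = +1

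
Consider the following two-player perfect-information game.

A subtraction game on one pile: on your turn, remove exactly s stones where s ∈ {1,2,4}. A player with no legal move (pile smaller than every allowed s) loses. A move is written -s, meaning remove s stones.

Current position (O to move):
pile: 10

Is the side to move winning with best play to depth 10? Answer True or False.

O winning at [10]: True

p1 O@[10]: -1[9]+1* -2[8]-1 -4[6]+1
p2 X@[9]: -1[8]-1* -2[7]-1 -4[5]-1
p3 O@[8]: -1[7]-1 -2[6]+1* -4[4]-1
p4 X@[6]: -1[5]-1* -2[4]-1 -4[2]-1
p5 O@[5]: -1[4]-1 -2[3]+1* -4[1]-1
p6 X@[3]: -1[2]-1* -2[1]-1
p7 O@[2]: -1[1]-1 -2[0]+1*
p8 X@[0] terminal -1; root [10] d10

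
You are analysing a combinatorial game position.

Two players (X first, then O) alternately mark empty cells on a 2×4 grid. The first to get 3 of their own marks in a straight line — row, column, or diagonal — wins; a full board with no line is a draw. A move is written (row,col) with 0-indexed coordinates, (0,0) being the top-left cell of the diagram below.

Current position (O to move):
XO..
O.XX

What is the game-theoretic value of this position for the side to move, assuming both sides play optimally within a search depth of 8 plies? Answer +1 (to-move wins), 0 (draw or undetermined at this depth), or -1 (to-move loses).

[XO../O.XX] O move#1: (0,2):-1/XOO./O.XX, (0,3):-1/XO.O/O.XX, (1,1):+0/XO../OOXX*
[XO../OOXX] X move#2: (0,2):+0/XOX./OOXX*, (0,3):+0/XO.X/OOXX
[XOX./OOXX] O move#3: (0,3):+0/XOXO/OOXX*
[XOXO/OOXX] end (terminal +0, X#4); searched XO../O.XX to 8

value(XO../O.XX, O) = 0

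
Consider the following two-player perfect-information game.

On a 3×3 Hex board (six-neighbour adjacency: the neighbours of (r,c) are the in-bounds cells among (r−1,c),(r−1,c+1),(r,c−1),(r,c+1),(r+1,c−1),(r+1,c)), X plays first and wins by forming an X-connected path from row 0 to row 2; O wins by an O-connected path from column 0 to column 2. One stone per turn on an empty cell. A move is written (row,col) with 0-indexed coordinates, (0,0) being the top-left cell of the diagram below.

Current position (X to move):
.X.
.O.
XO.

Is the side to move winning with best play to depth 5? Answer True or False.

[.X./.O./XO.] X move#1: (0,0):-1/XX./.O./XO., (0,2):-1/.XX/.O./XO., (1,0):+1/.X./XO./XO.*, (1,2):-1/.X./.OX/XO., (2,2):-1/.X./.O./XOX
[.X./XO./XO.] end (terminal -1, O#2); searched .X./.O./XO. to 5

X winning at [.X./.O./XO.]: True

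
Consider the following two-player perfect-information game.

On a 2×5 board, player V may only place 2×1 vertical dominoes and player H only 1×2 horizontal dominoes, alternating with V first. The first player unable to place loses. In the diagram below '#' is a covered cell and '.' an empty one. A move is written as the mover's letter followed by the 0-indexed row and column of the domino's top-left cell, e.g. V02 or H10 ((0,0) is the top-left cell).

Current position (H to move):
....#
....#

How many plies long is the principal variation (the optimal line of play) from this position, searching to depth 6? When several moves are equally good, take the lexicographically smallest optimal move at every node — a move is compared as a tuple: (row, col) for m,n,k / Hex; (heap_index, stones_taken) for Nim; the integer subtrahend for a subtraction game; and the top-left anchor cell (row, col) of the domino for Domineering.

PV length from [....#/....#]: 3 plies

[....#/....#] H move#1: H00:-1/##..#/....#, H01:+1/.##.#/....#*, H02:-1/..###/....#, H10:-1/....#/##..#, H11:+1/....#/.##.#, H12:-1/....#/..###
[.##.#/....#] V move#2: V00:-1/###.#/#...#*, V03:-1/.####/...##
[###.#/#...#] H move#3: H11:-1/###.#/###.#, H12:+1/###.#/#.###*
[###.#/#.###] end (terminal -1, V#4); searched ....#/....# to 6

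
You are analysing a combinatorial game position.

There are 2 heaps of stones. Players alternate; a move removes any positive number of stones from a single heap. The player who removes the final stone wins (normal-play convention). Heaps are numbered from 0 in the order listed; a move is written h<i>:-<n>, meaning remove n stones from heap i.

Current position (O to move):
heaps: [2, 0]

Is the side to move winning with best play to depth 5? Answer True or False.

O winning at [(2,0)]: True

p1 O@[(2,0)]: h0:-1[(1,0)]-1 h0:-2[(0,0)]+1*
p2 X@[(0,0)] terminal -1; root [(2,0)] d5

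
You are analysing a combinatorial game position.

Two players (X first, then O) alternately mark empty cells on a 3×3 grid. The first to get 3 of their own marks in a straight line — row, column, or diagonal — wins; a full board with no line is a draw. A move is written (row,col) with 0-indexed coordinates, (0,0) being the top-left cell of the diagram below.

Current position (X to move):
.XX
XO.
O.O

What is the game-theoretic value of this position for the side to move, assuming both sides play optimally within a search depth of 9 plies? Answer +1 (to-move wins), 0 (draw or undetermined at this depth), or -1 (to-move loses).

p1 X@[.XX/XO./O.O]: (0,0)[XXX/XO./O.O]+1* (1,2)[.XX/XOX/O.O]-1 (2,1)[.XX/XO./OXO]-1
p2 O@[XXX/XO./O.O] terminal -1; root [.XX/XO./O.O] d9

value(.XX/XO./O.O, X) = +1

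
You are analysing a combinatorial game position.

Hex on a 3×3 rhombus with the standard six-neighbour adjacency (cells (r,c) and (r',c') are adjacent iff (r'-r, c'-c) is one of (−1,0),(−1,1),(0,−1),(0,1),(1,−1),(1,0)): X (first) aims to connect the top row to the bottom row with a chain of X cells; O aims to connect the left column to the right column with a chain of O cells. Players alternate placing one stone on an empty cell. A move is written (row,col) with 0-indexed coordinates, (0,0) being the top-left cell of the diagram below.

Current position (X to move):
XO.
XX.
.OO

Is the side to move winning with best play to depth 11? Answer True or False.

X winning at [XO./XX./.OO]: True

[XO./XX./.OO] X move#1: (0,2):-1/XOX/XX./.OO, (1,2):-1/XO./XXX/.OO, (2,0):+1/XO./XX./XOO*
[XO./XX./XOO] end (terminal -1, O#2); searched XO./XX./.OO to 11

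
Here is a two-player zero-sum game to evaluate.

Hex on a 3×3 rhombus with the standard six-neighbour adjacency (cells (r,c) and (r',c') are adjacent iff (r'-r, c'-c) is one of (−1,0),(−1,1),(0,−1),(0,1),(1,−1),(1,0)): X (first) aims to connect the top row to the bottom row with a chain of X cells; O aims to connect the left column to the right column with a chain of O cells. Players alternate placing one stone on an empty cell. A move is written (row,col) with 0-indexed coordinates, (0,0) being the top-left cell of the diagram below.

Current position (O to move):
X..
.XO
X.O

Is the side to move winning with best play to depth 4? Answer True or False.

p1 O@[X../.XO/X.O]: (0,1)[XO./.XO/X.O]-1* (0,2)[X.O/.XO/X.O]-1 (1,0)[X../OXO/X.O]-1 (2,1)[X../.XO/XOO]-1
p2 X@[XO./.XO/X.O]: (0,2)[XOX/.XO/X.O]+1* (1,0)[XO./XXO/X.O]+1 (2,1)[XO./.XO/XXO]+1
p3 O@[XOX/.XO/X.O] terminal -1; root [X../.XO/X.O] d4

O winning at [X../.XO/X.O]: False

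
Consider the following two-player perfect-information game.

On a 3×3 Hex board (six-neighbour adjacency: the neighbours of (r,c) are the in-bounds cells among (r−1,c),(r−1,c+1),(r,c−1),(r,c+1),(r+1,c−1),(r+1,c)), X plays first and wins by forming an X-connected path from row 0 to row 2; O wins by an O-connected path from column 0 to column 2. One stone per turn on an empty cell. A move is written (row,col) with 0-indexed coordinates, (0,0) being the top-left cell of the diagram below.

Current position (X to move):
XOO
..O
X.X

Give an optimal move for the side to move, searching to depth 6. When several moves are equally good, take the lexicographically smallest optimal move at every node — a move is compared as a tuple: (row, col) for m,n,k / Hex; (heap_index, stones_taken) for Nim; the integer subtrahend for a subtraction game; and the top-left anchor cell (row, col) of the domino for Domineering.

[XOO/..O/X.X] X move#1: (1,0):+1/XOO/X.O/X.X*, (1,1):-1/XOO/.XO/X.X, (2,1):-1/XOO/..O/XXX
[XOO/X.O/X.X] end (terminal -1, O#2); searched XOO/..O/X.X to 6

X's best at [XOO/..O/X.X]: (1,0)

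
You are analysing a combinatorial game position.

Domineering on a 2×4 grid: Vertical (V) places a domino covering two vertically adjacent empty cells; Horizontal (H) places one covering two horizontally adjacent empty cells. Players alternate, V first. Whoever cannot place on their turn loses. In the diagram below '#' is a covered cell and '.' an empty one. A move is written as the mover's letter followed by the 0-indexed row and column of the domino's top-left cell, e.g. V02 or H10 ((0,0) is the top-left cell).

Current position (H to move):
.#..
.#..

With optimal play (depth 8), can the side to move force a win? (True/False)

H winning at [.#../.#..]: True

p1 H@[.#../.#..]: H02[.###/.#..]+1* H12[.#../.###]+1
p2 V@[.###/.#..]: V00[####/##..]-1*
p3 H@[####/##..]: H12[####/####]+1*
p4 V@[####/####] terminal -1; root [.#../.#..] d8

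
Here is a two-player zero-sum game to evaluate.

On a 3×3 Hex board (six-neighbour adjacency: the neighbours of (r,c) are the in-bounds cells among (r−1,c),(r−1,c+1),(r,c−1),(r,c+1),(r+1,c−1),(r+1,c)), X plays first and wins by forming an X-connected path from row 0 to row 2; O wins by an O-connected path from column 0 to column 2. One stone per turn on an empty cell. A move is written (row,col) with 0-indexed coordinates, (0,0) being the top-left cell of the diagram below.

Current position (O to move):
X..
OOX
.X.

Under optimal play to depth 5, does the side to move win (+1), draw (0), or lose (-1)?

p1 O@[X../OOX/.X.]: (0,1)[XO./OOX/.X.]-1 (0,2)[X.O/OOX/.X.]+1* (2,0)[X../OOX/OX.]-1 (2,2)[X../OOX/.XO]-1
p2 X@[X.O/OOX/.X.] terminal -1; root [X../OOX/.X.] d5

value(X../OOX/.X., O) = +1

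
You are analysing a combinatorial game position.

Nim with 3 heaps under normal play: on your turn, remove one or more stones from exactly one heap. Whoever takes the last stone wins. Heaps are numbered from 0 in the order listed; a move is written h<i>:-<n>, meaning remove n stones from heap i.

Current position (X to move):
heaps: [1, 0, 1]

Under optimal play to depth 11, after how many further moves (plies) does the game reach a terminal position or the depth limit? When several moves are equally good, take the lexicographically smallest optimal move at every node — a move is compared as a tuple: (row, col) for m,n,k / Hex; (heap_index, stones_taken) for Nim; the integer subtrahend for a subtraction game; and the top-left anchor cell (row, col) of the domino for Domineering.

[(1,0,1)] X move#1: h0:-1:-1/(0,0,1)*, h2:-1:-1/(1,0,0)
[(0,0,1)] O move#2: h2:-1:+1/(0,0,0)*
[(0,0,0)] end (terminal -1, X#3); searched (1,0,1) to 11

PV length from [(1,0,1)]: 2 plies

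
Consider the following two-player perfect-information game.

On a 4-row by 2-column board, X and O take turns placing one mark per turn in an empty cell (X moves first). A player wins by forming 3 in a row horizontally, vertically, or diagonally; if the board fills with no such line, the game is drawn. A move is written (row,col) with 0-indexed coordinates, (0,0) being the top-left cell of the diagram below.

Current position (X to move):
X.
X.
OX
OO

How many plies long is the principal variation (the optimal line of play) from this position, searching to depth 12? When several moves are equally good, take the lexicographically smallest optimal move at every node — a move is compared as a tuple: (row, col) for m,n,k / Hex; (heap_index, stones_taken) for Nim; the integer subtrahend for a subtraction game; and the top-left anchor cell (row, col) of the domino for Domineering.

[X./X./OX/OO] X move#1: (0,1):+0/XX/X./OX/OO*, (1,1):+0/X./XX/OX/OO
[XX/X./OX/OO] O move#2: (1,1):+0/XX/XO/OX/OO*
[XX/XO/OX/OO] end (terminal +0, X#3); searched X./X./OX/OO to 12

PV length from [X./X./OX/OO]: 2 plies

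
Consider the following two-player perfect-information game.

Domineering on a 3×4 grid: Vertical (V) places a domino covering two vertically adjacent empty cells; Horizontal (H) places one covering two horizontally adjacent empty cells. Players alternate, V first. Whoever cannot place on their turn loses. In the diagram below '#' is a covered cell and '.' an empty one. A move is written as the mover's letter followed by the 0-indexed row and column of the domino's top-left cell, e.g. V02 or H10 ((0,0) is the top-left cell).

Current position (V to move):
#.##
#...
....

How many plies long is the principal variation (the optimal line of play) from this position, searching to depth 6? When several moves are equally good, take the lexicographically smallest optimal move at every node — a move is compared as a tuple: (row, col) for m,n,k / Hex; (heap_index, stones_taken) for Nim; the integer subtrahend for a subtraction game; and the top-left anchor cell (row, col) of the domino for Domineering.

[#.##/#.../....] V move#1: V01:-1/####/##../...., V11:-1/#.##/##../.#.., V12:+1/#.##/#.#./..#.*, V13:-1/#.##/#..#/...#
[#.##/#.#./..#.] H move#2: H20:-1/#.##/#.#./###.*
[#.##/#.#./###.] V move#3: V01:+1/####/###./###.*, V13:+1/#.##/#.##/####
[####/###./###.] end (terminal -1, H#4); searched #.##/#.../.... to 6

PV length from [#.##/#.../....]: 3 plies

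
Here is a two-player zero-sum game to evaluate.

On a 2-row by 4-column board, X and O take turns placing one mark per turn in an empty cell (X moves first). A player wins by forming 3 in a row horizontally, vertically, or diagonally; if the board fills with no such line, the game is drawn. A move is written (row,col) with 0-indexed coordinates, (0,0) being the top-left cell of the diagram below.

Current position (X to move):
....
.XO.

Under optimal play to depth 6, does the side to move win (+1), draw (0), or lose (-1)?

[..../.XO.] X move#1: (0,0):+0/X.../.XO.*, (0,1):+0/.X../.XO., (0,2):+0/..X./.XO., (0,3):+0/...X/.XO., (1,0):+0/..../XXO., (1,3):+0/..../.XOX
[X.../.XO.] O move#2: (0,1):+0/XO../.XO.*, (0,2):+0/X.O./.XO., (0,3):+0/X..O/.XO., (1,0):+0/X.../OXO., (1,3):+0/X.../.XOO
[XO../.XO.] X move#3: (0,2):+0/XOX./.XO.*, (0,3):+0/XO.X/.XO., (1,0):+0/XO../XXO., (1,3):+0/XO../.XOX
[XOX./.XO.] O move#4: (0,3):+0/XOXO/.XO.*, (1,0):+0/XOX./OXO., (1,3):+0/XOX./.XOO
[XOXO/.XO.] X move#5: (1,0):+0/XOXO/XXO.*, (1,3):+0/XOXO/.XOX
[XOXO/XXO.] O move#6: (1,3):+0/XOXO/XXOO*
[XOXO/XXOO] end (terminal +0, X#7); searched ..../.XO. to 6

value(..../.XO., X) = 0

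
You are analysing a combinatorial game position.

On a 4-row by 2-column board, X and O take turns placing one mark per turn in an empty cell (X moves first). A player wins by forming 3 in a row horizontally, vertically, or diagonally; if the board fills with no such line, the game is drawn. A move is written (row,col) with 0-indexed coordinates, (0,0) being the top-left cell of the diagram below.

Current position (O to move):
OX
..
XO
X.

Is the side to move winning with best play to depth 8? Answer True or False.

O winning at [OX/../XO/X.]: False

p1 O@[OX/../XO/X.]: (1,0)[OX/O./XO/X.]+0* (1,1)[OX/.O/XO/X.]-1 (3,1)[OX/../XO/XO]-1
p2 X@[OX/O./XO/X.]: (1,1)[OX/OX/XO/X.]+0* (3,1)[OX/O./XO/XX]+0
p3 O@[OX/OX/XO/X.]: (3,1)[OX/OX/XO/XO]+0*
p4 X@[OX/OX/XO/XO] terminal +0; root [OX/../XO/X.] d8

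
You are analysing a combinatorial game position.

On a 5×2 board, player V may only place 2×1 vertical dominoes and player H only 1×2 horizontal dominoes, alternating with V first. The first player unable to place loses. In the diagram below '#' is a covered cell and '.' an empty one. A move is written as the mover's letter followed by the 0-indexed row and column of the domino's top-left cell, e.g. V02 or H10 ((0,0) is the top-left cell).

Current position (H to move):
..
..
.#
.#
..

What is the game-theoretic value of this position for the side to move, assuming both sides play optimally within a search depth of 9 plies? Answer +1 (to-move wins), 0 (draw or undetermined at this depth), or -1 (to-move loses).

value(../../.#/.#/.., H) = +1

ply 1, H at ../../.#/.#/.. | H00=+1→##/../.#/.#/..*; H10=+1→../##/.#/.#/..; H40=-1→../../.#/.#/##
ply 2, V at ##/../.#/.#/.. | V10=-1→##/#./##/.#/..*; V20=-1→##/../##/##/..; V30=-1→##/../.#/##/#.
ply 3, H at ##/#./##/.#/.. | H40=+1→##/#./##/.#/##*
ply 4: ##/#./##/.#/## is terminal -1 (V); from ../../.#/.#/.. depth 9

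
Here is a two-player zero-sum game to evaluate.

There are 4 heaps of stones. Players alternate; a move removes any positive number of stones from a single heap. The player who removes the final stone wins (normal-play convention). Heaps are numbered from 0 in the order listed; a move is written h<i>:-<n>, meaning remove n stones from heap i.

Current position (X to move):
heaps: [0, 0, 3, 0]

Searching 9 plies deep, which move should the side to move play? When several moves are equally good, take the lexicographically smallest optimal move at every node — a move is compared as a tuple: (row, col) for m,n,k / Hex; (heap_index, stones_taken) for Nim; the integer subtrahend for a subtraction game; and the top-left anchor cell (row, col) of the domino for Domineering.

X's best at [(0,0,3,0)]: h2:-3

ply 1, X at (0,0,3,0) | h2:-1=-1→(0,0,2,0); h2:-2=-1→(0,0,1,0); h2:-3=+1→(0,0,0,0)*
ply 2: (0,0,0,0) is terminal -1 (O); from (0,0,3,0) depth 9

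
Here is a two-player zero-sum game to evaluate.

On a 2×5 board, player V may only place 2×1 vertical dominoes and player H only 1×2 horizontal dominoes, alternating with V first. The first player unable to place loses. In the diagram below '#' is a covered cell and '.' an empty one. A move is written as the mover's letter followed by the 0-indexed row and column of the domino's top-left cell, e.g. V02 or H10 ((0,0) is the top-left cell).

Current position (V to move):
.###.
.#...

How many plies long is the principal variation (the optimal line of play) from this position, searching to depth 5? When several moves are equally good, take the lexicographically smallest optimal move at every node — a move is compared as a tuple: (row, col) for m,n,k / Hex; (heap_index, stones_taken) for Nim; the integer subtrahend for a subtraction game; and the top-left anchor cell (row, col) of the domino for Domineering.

ply 1, V at .###./.#... | V00=-1→####./##...; V04=+1→.####/.#..#*
ply 2, H at .####/.#..# | H12=-1→.####/.####*
ply 3, V at .####/.#### | V00=+1→#####/#####*
ply 4: #####/##### is terminal -1 (H); from .###./.#... depth 5

PV length from [.###./.#...]: 3 plies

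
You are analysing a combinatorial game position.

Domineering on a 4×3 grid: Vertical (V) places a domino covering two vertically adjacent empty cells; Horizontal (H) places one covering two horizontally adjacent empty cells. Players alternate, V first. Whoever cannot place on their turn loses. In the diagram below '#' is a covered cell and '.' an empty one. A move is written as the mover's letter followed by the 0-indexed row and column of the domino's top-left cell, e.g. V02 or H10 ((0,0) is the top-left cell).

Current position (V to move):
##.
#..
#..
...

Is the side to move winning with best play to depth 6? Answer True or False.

[##./#../#../...] V move#1: V02:-1/###/#.#/#../..., V11:+1/##./##./##./...*, V12:+1/##./#.#/#.#/..., V21:+1/##./#../##./.#., V22:+1/##./#../#.#/..#
[##./##./##./...] H move#2: H30:-1/##./##./##./##.*, H31:-1/##./##./##./.##
[##./##./##./##.] V move#3: V02:+1/###/###/##./##.*, V12:+1/##./###/###/##., V22:+1/##./##./###/###
[###/###/##./##.] end (terminal -1, H#4); searched ##./#../#../... to 6

V winning at [##./#../#../...]: True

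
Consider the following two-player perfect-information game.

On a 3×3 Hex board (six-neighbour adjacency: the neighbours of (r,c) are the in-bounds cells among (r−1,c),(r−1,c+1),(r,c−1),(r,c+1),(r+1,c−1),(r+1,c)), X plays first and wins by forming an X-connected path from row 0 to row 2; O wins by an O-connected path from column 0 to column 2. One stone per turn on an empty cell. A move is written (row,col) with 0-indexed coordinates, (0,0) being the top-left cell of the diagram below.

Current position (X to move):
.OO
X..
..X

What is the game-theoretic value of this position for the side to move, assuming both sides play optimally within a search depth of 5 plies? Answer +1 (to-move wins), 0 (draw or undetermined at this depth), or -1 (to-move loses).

[.OO/X../..X] X move#1: (0,0):+1/XOO/X../..X*, (1,1):-1/.OO/XX./..X, (1,2):-1/.OO/X.X/..X, (2,0):-1/.OO/X../X.X, (2,1):-1/.OO/X../.XX
[XOO/X../..X] O move#2: (1,1):-1/XOO/XO./..X*, (1,2):-1/XOO/X.O/..X, (2,0):-1/XOO/X../O.X, (2,1):-1/XOO/X../.OX
[XOO/XO./..X] X move#3: (1,2):-1/XOO/XOX/..X, (2,0):+1/XOO/XO./X.X*, (2,1):-1/XOO/XO./.XX
[XOO/XO./X.X] end (terminal -1, O#4); searched .OO/X../..X to 5

value(.OO/X../..X, X) = +1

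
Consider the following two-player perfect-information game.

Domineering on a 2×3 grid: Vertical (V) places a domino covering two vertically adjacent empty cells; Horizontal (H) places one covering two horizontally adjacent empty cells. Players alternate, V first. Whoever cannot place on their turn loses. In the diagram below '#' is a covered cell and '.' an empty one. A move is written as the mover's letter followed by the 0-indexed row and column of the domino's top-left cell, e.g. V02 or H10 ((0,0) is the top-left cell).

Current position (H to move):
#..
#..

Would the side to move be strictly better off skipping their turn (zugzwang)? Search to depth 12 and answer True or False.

p1 H@[#../#..]: H01[###/#..]+1* H11[#../###]+1
p2 V@[###/#..] terminal -1; root [#../#..] d12
if H skipped the turn, V would face:
~ p1 V@[#../#..]: V01[##./##.]+1* V02[#.#/#.#]+1
~ p2 H@[##./##.] terminal -1; root [#../#..] d12
compare (H): move=+1 vs pass=-1

zugzwang(#../#.., H) = False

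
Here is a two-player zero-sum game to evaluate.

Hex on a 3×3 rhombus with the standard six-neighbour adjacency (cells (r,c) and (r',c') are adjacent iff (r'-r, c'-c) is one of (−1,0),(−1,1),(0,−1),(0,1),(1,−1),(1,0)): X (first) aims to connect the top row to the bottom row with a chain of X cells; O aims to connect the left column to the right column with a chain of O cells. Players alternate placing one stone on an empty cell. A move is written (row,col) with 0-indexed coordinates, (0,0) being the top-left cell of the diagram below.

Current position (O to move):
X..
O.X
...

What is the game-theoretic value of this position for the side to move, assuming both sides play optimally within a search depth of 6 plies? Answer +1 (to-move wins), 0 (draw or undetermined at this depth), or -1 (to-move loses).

value(X../O.X/..., O) = +1

ply 1, O at X../O.X/... | (0,1)=-1→XO./O.X/...; (0,2)=+1→X.O/O.X/...*; (1,1)=-1→X../OOX/...; (2,0)=-1→X../O.X/O..; (2,1)=-1→X../O.X/.O.; (2,2)=-1→X../O.X/..O
ply 2, X at X.O/O.X/... | (0,1)=-1→XXO/O.X/...*; (1,1)=-1→X.O/OXX/...; (2,0)=-1→X.O/O.X/X..; (2,1)=-1→X.O/O.X/.X.; (2,2)=-1→X.O/O.X/..X
ply 3, O at XXO/O.X/... | (1,1)=+1→XXO/OOX/...*; (2,0)=-1→XXO/O.X/O..; (2,1)=-1→XXO/O.X/.O.; (2,2)=-1→XXO/O.X/..O
ply 4: XXO/OOX/... is terminal -1 (X); from X../O.X/... depth 6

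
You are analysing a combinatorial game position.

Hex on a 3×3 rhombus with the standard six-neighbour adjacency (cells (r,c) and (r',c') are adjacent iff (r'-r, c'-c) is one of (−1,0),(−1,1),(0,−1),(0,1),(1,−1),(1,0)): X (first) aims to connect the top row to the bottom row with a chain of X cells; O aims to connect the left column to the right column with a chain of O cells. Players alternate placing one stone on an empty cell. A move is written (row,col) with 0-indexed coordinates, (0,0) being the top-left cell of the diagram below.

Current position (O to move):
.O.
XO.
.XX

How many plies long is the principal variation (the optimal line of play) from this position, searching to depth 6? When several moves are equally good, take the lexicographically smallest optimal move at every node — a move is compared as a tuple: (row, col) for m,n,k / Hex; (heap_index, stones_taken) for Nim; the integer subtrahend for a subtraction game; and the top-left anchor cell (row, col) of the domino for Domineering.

PV length from [.O./XO./.XX]: 3 plies

ply 1, O at .O./XO./.XX | (0,0)=+1→OO./XO./.XX*; (0,2)=+1→.OO/XO./.XX; (1,2)=+1→.O./XOO/.XX; (2,0)=+1→.O./XO./OXX
ply 2, X at OO./XO./.XX | (0,2)=-1→OOX/XO./.XX*; (1,2)=-1→OO./XOX/.XX; (2,0)=-1→OO./XO./XXX
ply 3, O at OOX/XO./.XX | (1,2)=+1→OOX/XOO/.XX*; (2,0)=-1→OOX/XO./OXX
ply 4: OOX/XOO/.XX is terminal -1 (X); from .O./XO./.XX depth 6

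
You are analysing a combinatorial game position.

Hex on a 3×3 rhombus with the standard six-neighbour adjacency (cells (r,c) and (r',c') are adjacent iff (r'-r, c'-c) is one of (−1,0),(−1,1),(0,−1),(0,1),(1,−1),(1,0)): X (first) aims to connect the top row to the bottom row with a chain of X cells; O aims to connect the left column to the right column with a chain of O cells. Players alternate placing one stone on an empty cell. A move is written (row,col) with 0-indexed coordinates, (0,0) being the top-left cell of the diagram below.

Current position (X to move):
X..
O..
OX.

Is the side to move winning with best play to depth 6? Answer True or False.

X winning at [X../O../OX.]: True

[X../O../OX.] X move#1: (0,1):-1/XX./O../OX., (0,2):+1/X.X/O../OX.*, (1,1):+1/X../OX./OX., (1,2):-1/X../O.X/OX., (2,2):-1/X../O../OXX
[X.X/O../OX.] O move#2: (0,1):-1/XOX/O../OX.*, (1,1):-1/X.X/OO./OX., (1,2):-1/X.X/O.O/OX., (2,2):-1/X.X/O../OXO
[XOX/O../OX.] X move#3: (1,1):+1/XOX/OX./OX.*, (1,2):+1/XOX/O.X/OX., (2,2):+1/XOX/O../OXX
[XOX/OX./OX.] end (terminal -1, O#4); searched X../O../OX. to 6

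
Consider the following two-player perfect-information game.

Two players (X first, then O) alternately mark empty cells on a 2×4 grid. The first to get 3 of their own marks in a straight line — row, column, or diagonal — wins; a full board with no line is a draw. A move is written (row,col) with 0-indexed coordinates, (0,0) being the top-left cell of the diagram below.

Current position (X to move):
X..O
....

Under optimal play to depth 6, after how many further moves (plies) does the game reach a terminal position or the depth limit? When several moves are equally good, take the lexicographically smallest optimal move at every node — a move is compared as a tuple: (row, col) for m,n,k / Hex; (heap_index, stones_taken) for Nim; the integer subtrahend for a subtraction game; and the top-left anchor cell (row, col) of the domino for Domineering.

PV length from [X..O/....]: 6 plies

[X..O/....] X move#1: (0,1):+0/XX.O/....*, (0,2):+0/X.XO/...., (1,0):+0/X..O/X..., (1,1):+0/X..O/.X.., (1,2):+0/X..O/..X., (1,3):+0/X..O/...X
[XX.O/....] O move#2: (0,2):+0/XXOO/....*, (1,0):-1/XX.O/O..., (1,1):-1/XX.O/.O.., (1,2):-1/XX.O/..O., (1,3):-1/XX.O/...O
[XXOO/....] X move#3: (1,0):+0/XXOO/X...*, (1,1):+0/XXOO/.X.., (1,2):+0/XXOO/..X., (1,3):+0/XXOO/...X
[XXOO/X...] O move#4: (1,1):+0/XXOO/XO..*, (1,2):+0/XXOO/X.O., (1,3):+0/XXOO/X..O
[XXOO/XO..] X move#5: (1,2):+0/XXOO/XOX.*, (1,3):+0/XXOO/XO.X
[XXOO/XOX.] O move#6: (1,3):+0/XXOO/XOXO*
[XXOO/XOXO] end (terminal +0, X#7); searched X..O/.... to 6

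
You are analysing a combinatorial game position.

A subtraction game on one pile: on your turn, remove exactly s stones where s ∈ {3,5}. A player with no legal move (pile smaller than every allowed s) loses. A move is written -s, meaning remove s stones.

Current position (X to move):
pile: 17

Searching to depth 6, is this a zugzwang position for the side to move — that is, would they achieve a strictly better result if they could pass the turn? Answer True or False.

[17] X move#1: -3:-1/14*, -5:-1/12
[14] O move#2: -3:-1/11, -5:+1/9*
[9] X move#3: -3:-1/6*, -5:-1/4
[6] O move#4: -3:-1/3, -5:+1/1*
[1] end (terminal -1, X#5); searched 17 to 6
suppose X passes — search the same position with O to move:
pass> [17] O move#1: -3:-1/14*, -5:-1/12
pass> [14] X move#2: -3:-1/11, -5:+1/9*
pass> [9] O move#3: -3:-1/6*, -5:-1/4
pass> [6] X move#4: -3:-1/3, -5:+1/1*
pass> [1] end (terminal -1, O#5); searched 17 to 6
for X: play -1, pass +1

zugzwang(17, X) = True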